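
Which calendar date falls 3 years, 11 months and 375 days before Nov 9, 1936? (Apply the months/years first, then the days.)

November 30, 1931

Subtracting 3 years, 11 months and 375 days from November 9, 1936: first the month/year part, then the days.
-3 years → 1933; month 11 − 11 = 0, which is month 12 of year 1932 → December 1932.
Day 9 is valid in December, giving December 9, 1932.
Now subtract 375 days from December 9, 1932.
Going back 9 days from December 9, 1932 reaches the end of the previous month; 375 − 9 = 366 left.
November 1932 has 30 days: 366 − 30 = 336 left.
October 1932 has 31 days: 336 − 31 = 305 left.
September 1932 has 30 days: 305 − 30 = 275 left.
August 1932 has 31 days: 275 − 31 = 244 left.
July 1932 has 31 days: 244 − 31 = 213 left.
June 1932 has 30 days: 213 − 30 = 183 left.
May 1932 has 31 days: 183 − 31 = 152 left.
April 1932 has 30 days: 152 − 30 = 122 left.
March 1932 has 31 days: 122 − 31 = 91 left.
February 1932 has 29 days (1932 is a leap year): 91 − 29 = 62 left.
January 1932 has 31 days: 62 − 31 = 31 left.
December 1931 has 31 days: 31 − 31 = 0 left.
November 1931 has 30 days; 30 − 0 = 30 → November 30, 1931.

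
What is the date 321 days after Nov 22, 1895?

Advancing 321 days from November 22, 1895.
November has 30 days, so 30 − 22 = 8 days remain after November 22, 1895; 321 − 8 = 313 left.
December 1895 has 31 days: 313 − 31 = 282 left.
January 1896 has 31 days: 282 − 31 = 251 left.
February 1896 has 29 days (1896 is a leap year): 251 − 29 = 222 left.
March 1896 has 31 days: 222 − 31 = 191 left.
April 1896 has 30 days: 191 − 30 = 161 left.
May 1896 has 31 days: 161 − 31 = 130 left.
June 1896 has 30 days: 130 − 30 = 100 left.
July 1896 has 31 days: 100 − 31 = 69 left.
August 1896 has 31 days: 69 − 31 = 38 left.
September 1896 has 30 days: 38 − 30 = 8 left.
8 days into October 1896 → October 8, 1896.

October 8, 1896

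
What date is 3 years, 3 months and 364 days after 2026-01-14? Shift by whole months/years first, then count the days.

Advancing 3 years, 3 months and 364 days from January 14, 2026: first the month/year part, then the days.
+3 years → 2029; month 1 + 3 = 4 → April 2029.
Day 14 is valid in April, giving April 14, 2029.
Now add 364 days from April 14, 2029.
April has 30 days, so 30 − 14 = 16 days remain after April 14, 2029; 364 − 16 = 348 left.
May 2029 has 31 days: 348 − 31 = 317 left.
June 2029 has 30 days: 317 − 30 = 287 left.
July 2029 has 31 days: 287 − 31 = 256 left.
August 2029 has 31 days: 256 − 31 = 225 left.
September 2029 has 30 days: 225 − 30 = 195 left.
October 2029 has 31 days: 195 − 31 = 164 left.
November 2029 has 30 days: 164 − 30 = 134 left.
December 2029 has 31 days: 134 − 31 = 103 left.
January 2030 has 31 days: 103 − 31 = 72 left.
February 2030 has 28 days (2030 is not a leap year): 72 − 28 = 44 left.
March 2030 has 31 days: 44 − 31 = 13 left.
13 days into April 2030 → April 13, 2030.

April 13, 2030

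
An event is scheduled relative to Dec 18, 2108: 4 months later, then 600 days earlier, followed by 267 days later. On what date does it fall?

Counting forward 4 months from December 18, 2108:
month 12 + 4 = 16, which is month 4 of year 2109 → April 2109.
Day 18 is valid in April, giving April 18, 2109.
Subtracting 600 days from April 18, 2109:
Going back 18 days from April 18, 2109 reaches the end of the previous month; 600 − 18 = 582 left.
March 2109 has 31 days: 582 − 31 = 551 left.
February 2109 has 28 days (2109 is not a leap year): 551 − 28 = 523 left.
January 2109 has 31 days: 523 − 31 = 492 left.
December 2108 has 31 days: 492 − 31 = 461 left.
November 2108 has 30 days: 461 − 30 = 431 left.
October 2108 has 31 days: 431 − 31 = 400 left.
September 2108 has 30 days: 400 − 30 = 370 left.
August 2108 has 31 days: 370 − 31 = 339 left.
July 2108 has 31 days: 339 − 31 = 308 left.
June 2108 has 30 days: 308 − 30 = 278 left.
May 2108 has 31 days: 278 − 31 = 247 left.
April 2108 has 30 days: 247 − 30 = 217 left.
March 2108 has 31 days: 217 − 31 = 186 left.
February 2108 has 29 days (2108 is a leap year): 186 − 29 = 157 left.
January 2108 has 31 days: 157 − 31 = 126 left.
December 2107 has 31 days: 126 − 31 = 95 left.
November 2107 has 30 days: 95 − 30 = 65 left.
October 2107 has 31 days: 65 − 31 = 34 left.
September 2107 has 30 days: 34 − 30 = 4 left.
August 2107 has 31 days; 31 − 4 = 27 → August 27, 2107.
Advancing 267 days from August 27, 2107:
August has 31 days, so 31 − 27 = 4 days remain after August 27, 2107; 267 − 4 = 263 left.
September 2107 has 30 days: 263 − 30 = 233 left.
October 2107 has 31 days: 233 − 31 = 202 left.
November 2107 has 30 days: 202 − 30 = 172 left.
December 2107 has 31 days: 172 − 31 = 141 left.
January 2108 has 31 days: 141 − 31 = 110 left.
February 2108 has 29 days (2108 is a leap year): 110 − 29 = 81 left.
March 2108 has 31 days: 81 − 31 = 50 left.
April 2108 has 30 days: 50 − 30 = 20 left.
20 days into May 2108 → May 20, 2108.

May 20, 2108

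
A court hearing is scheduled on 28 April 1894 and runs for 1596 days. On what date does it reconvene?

Advancing 1596 days from April 28, 1894.
April has 30 days, so 30 − 28 = 2 days remain after April 28, 1894; 1596 − 2 = 1594 left.
May 1894 has 31 days: 1594 − 31 = 1563 left.
June 1894 has 30 days: 1563 − 30 = 1533 left.
July 1894 has 31 days: 1533 − 31 = 1502 left.
August 1894 has 31 days: 1502 − 31 = 1471 left.
September 1894 has 30 days: 1471 − 30 = 1441 left.
October 1894 has 31 days: 1441 − 31 = 1410 left.
November 1894 has 30 days: 1410 − 30 = 1380 left.
December 1894 has 31 days: 1380 − 31 = 1349 left.
January 1895 has 31 days: 1349 − 31 = 1318 left.
February 1895 has 28 days (1895 is not a leap year): 1318 − 28 = 1290 left.
March 1895 has 31 days: 1290 − 31 = 1259 left.
April 1895 has 30 days: 1259 − 30 = 1229 left.
May 1895 has 31 days: 1229 − 31 = 1198 left.
June 1895 has 30 days: 1198 − 30 = 1168 left.
July 1895 has 31 days: 1168 − 31 = 1137 left.
August 1895 has 31 days: 1137 − 31 = 1106 left.
September 1895 has 30 days: 1106 − 30 = 1076 left.
October 1895 has 31 days: 1076 − 31 = 1045 left.
November 1895 has 30 days: 1045 − 30 = 1015 left.
December 1895 has 31 days: 1015 − 31 = 984 left.
January 1896 has 31 days: 984 − 31 = 953 left.
February 1896 has 29 days (1896 is a leap year): 953 − 29 = 924 left.
March 1896 has 31 days: 924 − 31 = 893 left.
April 1896 has 30 days: 893 − 30 = 863 left.
May 1896 has 31 days: 863 − 31 = 832 left.
June 1896 has 30 days: 832 − 30 = 802 left.
July 1896 has 31 days: 802 − 31 = 771 left.
August 1896 has 31 days: 771 − 31 = 740 left.
September 1896 has 30 days: 740 − 30 = 710 left.
October 1896 has 31 days: 710 − 31 = 679 left.
November 1896 has 30 days: 679 − 30 = 649 left.
December 1896 has 31 days: 649 − 31 = 618 left.
January 1897 has 31 days: 618 − 31 = 587 left.
February 1897 has 28 days (1897 is not a leap year): 587 − 28 = 559 left.
March 1897 has 31 days: 559 − 31 = 528 left.
April 1897 has 30 days: 528 − 30 = 498 left.
May 1897 has 31 days: 498 − 31 = 467 left.
June 1897 has 30 days: 467 − 30 = 437 left.
July 1897 has 31 days: 437 − 31 = 406 left.
August 1897 has 31 days: 406 − 31 = 375 left.
September 1897 has 30 days: 375 − 30 = 345 left.
October 1897 has 31 days: 345 − 31 = 314 left.
November 1897 has 30 days: 314 − 30 = 284 left.
December 1897 has 31 days: 284 − 31 = 253 left.
January 1898 has 31 days: 253 − 31 = 222 left.
February 1898 has 28 days (1898 is not a leap year): 222 − 28 = 194 left.
March 1898 has 31 days: 194 − 31 = 163 left.
April 1898 has 30 days: 163 − 30 = 133 left.
May 1898 has 31 days: 133 − 31 = 102 left.
June 1898 has 30 days: 102 − 30 = 72 left.
July 1898 has 31 days: 72 − 31 = 41 left.
August 1898 has 31 days: 41 − 31 = 10 left.
10 days into September 1898 → September 10, 1898.

September 10, 1898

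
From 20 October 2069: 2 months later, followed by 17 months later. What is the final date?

May 20, 2071

Counting forward 2 months from October 20, 2069:
month 10 + 2 = 12 → December 2069.
Day 20 is valid in December, giving December 20, 2069.
Counting forward 17 months from December 20, 2069:
month 12 + 17 = 29, which is month 5 of year 2071 → May 2071.
Day 20 is valid in May, giving May 20, 2071.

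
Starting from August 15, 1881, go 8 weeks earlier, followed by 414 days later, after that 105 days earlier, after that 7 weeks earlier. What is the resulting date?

March 7, 1882

Subtracting 8 weeks (= 56 days) from August 15, 1881:
Going back 15 days from August 15, 1881 reaches the end of the previous month; 56 − 15 = 41 left.
July 1881 has 31 days: 41 − 31 = 10 left.
June 1881 has 30 days; 30 − 10 = 20 → June 20, 1881.
Counting forward 414 days from June 20, 1881:
June has 30 days, so 30 − 20 = 10 days remain after June 20, 1881; 414 − 10 = 404 left.
July 1881 has 31 days: 404 − 31 = 373 left.
August 1881 has 31 days: 373 − 31 = 342 left.
September 1881 has 30 days: 342 − 30 = 312 left.
October 1881 has 31 days: 312 − 31 = 281 left.
November 1881 has 30 days: 281 − 30 = 251 left.
December 1881 has 31 days: 251 − 31 = 220 left.
January 1882 has 31 days: 220 − 31 = 189 left.
February 1882 has 28 days (1882 is not a leap year): 189 − 28 = 161 left.
March 1882 has 31 days: 161 − 31 = 130 left.
April 1882 has 30 days: 130 − 30 = 100 left.
May 1882 has 31 days: 100 − 31 = 69 left.
June 1882 has 30 days: 69 − 30 = 39 left.
July 1882 has 31 days: 39 − 31 = 8 left.
8 days into August 1882 → August 8, 1882.
Going back 105 days from August 8, 1882:
Going back 8 days from August 8, 1882 reaches the end of the previous month; 105 − 8 = 97 left.
July 1882 has 31 days: 97 − 31 = 66 left.
June 1882 has 30 days: 66 − 30 = 36 left.
May 1882 has 31 days: 36 − 31 = 5 left.
April 1882 has 30 days; 30 − 5 = 25 → April 25, 1882.
Subtracting 7 weeks (= 49 days) from April 25, 1882:
Going back 25 days from April 25, 1882 reaches the end of the previous month; 49 − 25 = 24 left.
March 1882 has 31 days; 31 − 24 = 7 → March 7, 1882.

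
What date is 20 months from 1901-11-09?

July 9, 1903

Counting forward 20 months from November 9, 1901.
month 11 + 20 = 31, which is month 7 of year 1903 → July 1903.
Day 9 is valid in July, giving July 9, 1903.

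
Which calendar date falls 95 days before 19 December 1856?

Counting back 95 days from December 19, 1856.
Going back 19 days from December 19, 1856 reaches the end of the previous month; 95 − 19 = 76 left.
November 1856 has 30 days: 76 − 30 = 46 left.
October 1856 has 31 days: 46 − 31 = 15 left.
September 1856 has 30 days; 30 − 15 = 15 → September 15, 1856.

September 15, 1856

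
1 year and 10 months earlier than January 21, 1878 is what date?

March 21, 1876

Going back 1 year and 10 months from January 21, 1878.
-1 year → 1877; month 1 − 10 = -9, which is month 3 of year 1876 → March 1876.
Day 21 is valid in March, giving March 21, 1876.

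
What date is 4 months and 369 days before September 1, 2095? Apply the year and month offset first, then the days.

Counting back 4 months and 369 days from September 1, 2095: first the month/year part, then the days.
month 9 − 4 = 5 → May 2095.
Day 1 is valid in May, giving May 1, 2095.
Now subtract 369 days from May 1, 2095.
Going back 1 day from May 1, 2095 reaches the end of the previous month; 369 − 1 = 368 left.
April 2095 has 30 days: 368 − 30 = 338 left.
March 2095 has 31 days: 338 − 31 = 307 left.
February 2095 has 28 days (2095 is not a leap year): 307 − 28 = 279 left.
January 2095 has 31 days: 279 − 31 = 248 left.
December 2094 has 31 days: 248 − 31 = 217 left.
November 2094 has 30 days: 217 − 30 = 187 left.
October 2094 has 31 days: 187 − 31 = 156 left.
September 2094 has 30 days: 156 − 30 = 126 left.
August 2094 has 31 days: 126 − 31 = 95 left.
July 2094 has 31 days: 95 − 31 = 64 left.
June 2094 has 30 days: 64 − 30 = 34 left.
May 2094 has 31 days: 34 − 31 = 3 left.
April 2094 has 30 days; 30 − 3 = 27 → April 27, 2094.

April 27, 2094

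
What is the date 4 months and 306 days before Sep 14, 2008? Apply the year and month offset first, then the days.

July 13, 2007

Subtracting 4 months and 306 days from September 14, 2008: first the month/year part, then the days.
month 9 − 4 = 5 → May 2008.
Day 14 is valid in May, giving May 14, 2008.
Now subtract 306 days from May 14, 2008.
Going back 14 days from May 14, 2008 reaches the end of the previous month; 306 − 14 = 292 left.
April 2008 has 30 days: 292 − 30 = 262 left.
March 2008 has 31 days: 262 − 31 = 231 left.
February 2008 has 29 days (2008 is a leap year): 231 − 29 = 202 left.
January 2008 has 31 days: 202 − 31 = 171 left.
December 2007 has 31 days: 171 − 31 = 140 left.
November 2007 has 30 days: 140 − 30 = 110 left.
October 2007 has 31 days: 110 − 31 = 79 left.
September 2007 has 30 days: 79 − 30 = 49 left.
August 2007 has 31 days: 49 − 31 = 18 left.
July 2007 has 31 days; 31 − 18 = 13 → July 13, 2007.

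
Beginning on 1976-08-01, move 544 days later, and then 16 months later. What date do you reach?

May 27, 1979

Advancing 544 days from August 1, 1976:
August has 31 days, so 31 − 1 = 30 days remain after August 1, 1976; 544 − 30 = 514 left.
September 1976 has 30 days: 514 − 30 = 484 left.
October 1976 has 31 days: 484 − 31 = 453 left.
November 1976 has 30 days: 453 − 30 = 423 left.
December 1976 has 31 days: 423 − 31 = 392 left.
January 1977 has 31 days: 392 − 31 = 361 left.
February 1977 has 28 days (1977 is not a leap year): 361 − 28 = 333 left.
March 1977 has 31 days: 333 − 31 = 302 left.
April 1977 has 30 days: 302 − 30 = 272 left.
May 1977 has 31 days: 272 − 31 = 241 left.
June 1977 has 30 days: 241 − 30 = 211 left.
July 1977 has 31 days: 211 − 31 = 180 left.
August 1977 has 31 days: 180 − 31 = 149 left.
September 1977 has 30 days: 149 − 30 = 119 left.
October 1977 has 31 days: 119 − 31 = 88 left.
November 1977 has 30 days: 88 − 30 = 58 left.
December 1977 has 31 days: 58 − 31 = 27 left.
27 days into January 1978 → January 27, 1978.
Counting forward 16 months from January 27, 1978:
month 1 + 16 = 17, which is month 5 of year 1979 → May 1979.
Day 27 is valid in May, giving May 27, 1979.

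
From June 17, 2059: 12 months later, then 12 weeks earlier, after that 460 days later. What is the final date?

Adding 12 months from June 17, 2059:
month 6 + 12 = 18, which is month 6 of year 2060 → June 2060.
Day 17 is valid in June, giving June 17, 2060.
Going back 12 weeks (= 84 days) from June 17, 2060:
Going back 17 days from June 17, 2060 reaches the end of the previous month; 84 − 17 = 67 left.
May 2060 has 31 days: 67 − 31 = 36 left.
April 2060 has 30 days: 36 − 30 = 6 left.
March 2060 has 31 days; 31 − 6 = 25 → March 25, 2060.
Adding 460 days from March 25, 2060:
March has 31 days, so 31 − 25 = 6 days remain after March 25, 2060; 460 − 6 = 454 left.
April 2060 has 30 days: 454 − 30 = 424 left.
May 2060 has 31 days: 424 − 31 = 393 left.
June 2060 has 30 days: 393 − 30 = 363 left.
July 2060 has 31 days: 363 − 31 = 332 left.
August 2060 has 31 days: 332 − 31 = 301 left.
September 2060 has 30 days: 301 − 30 = 271 left.
October 2060 has 31 days: 271 − 31 = 240 left.
November 2060 has 30 days: 240 − 30 = 210 left.
December 2060 has 31 days: 210 − 31 = 179 left.
January 2061 has 31 days: 179 − 31 = 148 left.
February 2061 has 28 days (2061 is not a leap year): 148 − 28 = 120 left.
March 2061 has 31 days: 120 − 31 = 89 left.
April 2061 has 30 days: 89 − 30 = 59 left.
May 2061 has 31 days: 59 − 31 = 28 left.
28 days into June 2061 → June 28, 2061.

June 28, 2061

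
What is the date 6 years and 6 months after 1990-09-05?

March 5, 1997

Adding 6 years and 6 months from September 5, 1990.
+6 years → 1996; month 9 + 6 = 15, which is month 3 of year 1997 → March 1997.
Day 5 is valid in March, giving March 5, 1997.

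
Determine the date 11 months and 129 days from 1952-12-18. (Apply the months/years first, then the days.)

March 27, 1954

Counting forward 11 months and 129 days from December 18, 1952: first the month/year part, then the days.
month 12 + 11 = 23, which is month 11 of year 1953 → November 1953.
Day 18 is valid in November, giving November 18, 1953.
Now add 129 days from November 18, 1953.
November has 30 days, so 30 − 18 = 12 days remain after November 18, 1953; 129 − 12 = 117 left.
December 1953 has 31 days: 117 − 31 = 86 left.
January 1954 has 31 days: 86 − 31 = 55 left.
February 1954 has 28 days (1954 is not a leap year): 55 − 28 = 27 left.
27 days into March 1954 → March 27, 1954.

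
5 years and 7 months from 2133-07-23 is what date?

Counting forward 5 years and 7 months from July 23, 2133.
+5 years → 2138; month 7 + 7 = 14, which is month 2 of year 2139 → February 2139.
Day 23 is valid in February, giving February 23, 2139.

February 23, 2139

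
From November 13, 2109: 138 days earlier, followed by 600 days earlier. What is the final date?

Going back 138 days from November 13, 2109:
Going back 13 days from November 13, 2109 reaches the end of the previous month; 138 − 13 = 125 left.
October 2109 has 31 days: 125 − 31 = 94 left.
September 2109 has 30 days: 94 − 30 = 64 left.
August 2109 has 31 days: 64 − 31 = 33 left.
July 2109 has 31 days: 33 − 31 = 2 left.
June 2109 has 30 days; 30 − 2 = 28 → June 28, 2109.
Counting back 600 days from June 28, 2109:
Going back 28 days from June 28, 2109 reaches the end of the previous month; 600 − 28 = 572 left.
May 2109 has 31 days: 572 − 31 = 541 left.
April 2109 has 30 days: 541 − 30 = 511 left.
March 2109 has 31 days: 511 − 31 = 480 left.
February 2109 has 28 days (2109 is not a leap year): 480 − 28 = 452 left.
January 2109 has 31 days: 452 − 31 = 421 left.
December 2108 has 31 days: 421 − 31 = 390 left.
November 2108 has 30 days: 390 − 30 = 360 left.
October 2108 has 31 days: 360 − 31 = 329 left.
September 2108 has 30 days: 329 − 30 = 299 left.
August 2108 has 31 days: 299 − 31 = 268 left.
July 2108 has 31 days: 268 − 31 = 237 left.
June 2108 has 30 days: 237 − 30 = 207 left.
May 2108 has 31 days: 207 − 31 = 176 left.
April 2108 has 30 days: 176 − 30 = 146 left.
March 2108 has 31 days: 146 − 31 = 115 left.
February 2108 has 29 days (2108 is a leap year): 115 − 29 = 86 left.
January 2108 has 31 days: 86 − 31 = 55 left.
December 2107 has 31 days: 55 − 31 = 24 left.
November 2107 has 30 days; 30 − 24 = 6 → November 6, 2107.

November 6, 2107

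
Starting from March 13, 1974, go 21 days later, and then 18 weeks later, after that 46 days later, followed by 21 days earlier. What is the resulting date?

Counting forward 21 days from March 13, 1974:
March has 31 days, so 31 − 13 = 18 days remain after March 13, 1974; 21 − 18 = 3 left.
3 days into April 1974 → April 3, 1974.
Counting forward 18 weeks (= 126 days) from April 3, 1974:
April has 30 days, so 30 − 3 = 27 days remain after April 3, 1974; 126 − 27 = 99 left.
May 1974 has 31 days: 99 − 31 = 68 left.
June 1974 has 30 days: 68 − 30 = 38 left.
July 1974 has 31 days: 38 − 31 = 7 left.
7 days into August 1974 → August 7, 1974.
Adding 46 days from August 7, 1974:
August has 31 days, so 31 − 7 = 24 days remain after August 7, 1974; 46 − 24 = 22 left.
22 days into September 1974 → September 22, 1974.
Counting back 21 days from September 22, 1974:
22 − 21 = 1, still in September 1974.

September 1, 1974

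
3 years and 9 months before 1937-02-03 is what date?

Subtracting 3 years and 9 months from February 3, 1937.
-3 years → 1934; month 2 − 9 = -7, which is month 5 of year 1933 → May 1933.
Day 3 is valid in May, giving May 3, 1933.

May 3, 1933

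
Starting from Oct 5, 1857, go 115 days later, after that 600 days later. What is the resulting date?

Adding 115 days from October 5, 1857:
October has 31 days, so 31 − 5 = 26 days remain after October 5, 1857; 115 − 26 = 89 left.
November 1857 has 30 days: 89 − 30 = 59 left.
December 1857 has 31 days: 59 − 31 = 28 left.
28 days into January 1858 → January 28, 1858.
Counting forward 600 days from January 28, 1858:
January has 31 days, so 31 − 28 = 3 days remain after January 28, 1858; 600 − 3 = 597 left.
February 1858 has 28 days (1858 is not a leap year): 597 − 28 = 569 left.
March 1858 has 31 days: 569 − 31 = 538 left.
April 1858 has 30 days: 538 − 30 = 508 left.
May 1858 has 31 days: 508 − 31 = 477 left.
June 1858 has 30 days: 477 − 30 = 447 left.
July 1858 has 31 days: 447 − 31 = 416 left.
August 1858 has 31 days: 416 − 31 = 385 left.
September 1858 has 30 days: 385 − 30 = 355 left.
October 1858 has 31 days: 355 − 31 = 324 left.
November 1858 has 30 days: 324 − 30 = 294 left.
December 1858 has 31 days: 294 − 31 = 263 left.
January 1859 has 31 days: 263 − 31 = 232 left.
February 1859 has 28 days (1859 is not a leap year): 232 − 28 = 204 left.
March 1859 has 31 days: 204 − 31 = 173 left.
April 1859 has 30 days: 173 − 30 = 143 left.
May 1859 has 31 days: 143 − 31 = 112 left.
June 1859 has 30 days: 112 − 30 = 82 left.
July 1859 has 31 days: 82 − 31 = 51 left.
August 1859 has 31 days: 51 − 31 = 20 left.
20 days into September 1859 → September 20, 1859.

September 20, 1859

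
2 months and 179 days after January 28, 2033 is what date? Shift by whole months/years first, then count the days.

September 23, 2033

Adding 2 months and 179 days from January 28, 2033: first the month/year part, then the days.
month 1 + 2 = 3 → March 2033.
Day 28 is valid in March, giving March 28, 2033.
Now add 179 days from March 28, 2033.
March has 31 days, so 31 − 28 = 3 days remain after March 28, 2033; 179 − 3 = 176 left.
April 2033 has 30 days: 176 − 30 = 146 left.
May 2033 has 31 days: 146 − 31 = 115 left.
June 2033 has 30 days: 115 − 30 = 85 left.
July 2033 has 31 days: 85 − 31 = 54 left.
August 2033 has 31 days: 54 − 31 = 23 left.
23 days into September 2033 → September 23, 2033.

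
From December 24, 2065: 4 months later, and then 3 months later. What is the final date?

Counting forward 4 months from December 24, 2065:
month 12 + 4 = 16, which is month 4 of year 2066 → April 2066.
Day 24 is valid in April, giving April 24, 2066.
Adding 3 months from April 24, 2066:
month 4 + 3 = 7 → July 2066.
Day 24 is valid in July, giving July 24, 2066.

July 24, 2066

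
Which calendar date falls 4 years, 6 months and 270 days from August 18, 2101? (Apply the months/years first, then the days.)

Counting forward 4 years, 6 months and 270 days from August 18, 2101: first the month/year part, then the days.
+4 years → 2105; month 8 + 6 = 14, which is month 2 of year 2106 → February 2106.
Day 18 is valid in February, giving February 18, 2106.
Now add 270 days from February 18, 2106.
February has 28 days, so 28 − 18 = 10 days remain after February 18, 2106; 270 − 10 = 260 left.
March 2106 has 31 days: 260 − 31 = 229 left.
April 2106 has 30 days: 229 − 30 = 199 left.
May 2106 has 31 days: 199 − 31 = 168 left.
June 2106 has 30 days: 168 − 30 = 138 left.
July 2106 has 31 days: 138 − 31 = 107 left.
August 2106 has 31 days: 107 − 31 = 76 left.
September 2106 has 30 days: 76 − 30 = 46 left.
October 2106 has 31 days: 46 − 31 = 15 left.
15 days into November 2106 → November 15, 2106.

November 15, 2106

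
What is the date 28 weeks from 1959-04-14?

Counting forward 28 weeks = 196 days from April 14, 1959.
April has 30 days, so 30 − 14 = 16 days remain after April 14, 1959; 196 − 16 = 180 left.
May 1959 has 31 days: 180 − 31 = 149 left.
June 1959 has 30 days: 149 − 30 = 119 left.
July 1959 has 31 days: 119 − 31 = 88 left.
August 1959 has 31 days: 88 − 31 = 57 left.
September 1959 has 30 days: 57 − 30 = 27 left.
27 days into October 1959 → October 27, 1959.

October 27, 1959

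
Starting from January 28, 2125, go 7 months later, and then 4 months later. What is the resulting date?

Adding 7 months from January 28, 2125:
month 1 + 7 = 8 → August 2125.
Day 28 is valid in August, giving August 28, 2125.
Advancing 4 months from August 28, 2125:
month 8 + 4 = 12 → December 2125.
Day 28 is valid in December, giving December 28, 2125.

December 28, 2125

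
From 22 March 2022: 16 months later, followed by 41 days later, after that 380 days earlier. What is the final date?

Adding 16 months from March 22, 2022:
month 3 + 16 = 19, which is month 7 of year 2023 → July 2023.
Day 22 is valid in July, giving July 22, 2023.
Advancing 41 days from July 22, 2023:
July has 31 days, so 31 − 22 = 9 days remain after July 22, 2023; 41 − 9 = 32 left.
August 2023 has 31 days: 32 − 31 = 1 left.
1 day into September 2023 → September 1, 2023.
Counting back 380 days from September 1, 2023:
Going back 1 day from September 1, 2023 reaches the end of the previous month; 380 − 1 = 379 left.
August 2023 has 31 days: 379 − 31 = 348 left.
July 2023 has 31 days: 348 − 31 = 317 left.
June 2023 has 30 days: 317 − 30 = 287 left.
May 2023 has 31 days: 287 − 31 = 256 left.
April 2023 has 30 days: 256 − 30 = 226 left.
March 2023 has 31 days: 226 − 31 = 195 left.
February 2023 has 28 days (2023 is not a leap year): 195 − 28 = 167 left.
January 2023 has 31 days: 167 − 31 = 136 left.
December 2022 has 31 days: 136 − 31 = 105 left.
November 2022 has 30 days: 105 − 30 = 75 left.
October 2022 has 31 days: 75 − 31 = 44 left.
September 2022 has 30 days: 44 − 30 = 14 left.
August 2022 has 31 days; 31 − 14 = 17 → August 17, 2022.

August 17, 2022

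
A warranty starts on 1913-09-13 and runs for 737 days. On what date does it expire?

September 20, 1915

Advancing 737 days from September 13, 1913.
September has 30 days, so 30 − 13 = 17 days remain after September 13, 1913; 737 − 17 = 720 left.
October 1913 has 31 days: 720 − 31 = 689 left.
November 1913 has 30 days: 689 − 30 = 659 left.
December 1913 has 31 days: 659 − 31 = 628 left.
January 1914 has 31 days: 628 − 31 = 597 left.
February 1914 has 28 days (1914 is not a leap year): 597 − 28 = 569 left.
March 1914 has 31 days: 569 − 31 = 538 left.
April 1914 has 30 days: 538 − 30 = 508 left.
May 1914 has 31 days: 508 − 31 = 477 left.
June 1914 has 30 days: 477 − 30 = 447 left.
July 1914 has 31 days: 447 − 31 = 416 left.
August 1914 has 31 days: 416 − 31 = 385 left.
September 1914 has 30 days: 385 − 30 = 355 left.
October 1914 has 31 days: 355 − 31 = 324 left.
November 1914 has 30 days: 324 − 30 = 294 left.
December 1914 has 31 days: 294 − 31 = 263 left.
January 1915 has 31 days: 263 − 31 = 232 left.
February 1915 has 28 days (1915 is not a leap year): 232 − 28 = 204 left.
March 1915 has 31 days: 204 − 31 = 173 left.
April 1915 has 30 days: 173 − 30 = 143 left.
May 1915 has 31 days: 143 − 31 = 112 left.
June 1915 has 30 days: 112 − 30 = 82 left.
July 1915 has 31 days: 82 − 31 = 51 left.
August 1915 has 31 days: 51 − 31 = 20 left.
20 days into September 1915 → September 20, 1915.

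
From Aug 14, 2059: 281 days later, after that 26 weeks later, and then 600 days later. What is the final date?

July 12, 2062

Adding 281 days from August 14, 2059:
August has 31 days, so 31 − 14 = 17 days remain after August 14, 2059; 281 − 17 = 264 left.
September 2059 has 30 days: 264 − 30 = 234 left.
October 2059 has 31 days: 234 − 31 = 203 left.
November 2059 has 30 days: 203 − 30 = 173 left.
December 2059 has 31 days: 173 − 31 = 142 left.
January 2060 has 31 days: 142 − 31 = 111 left.
February 2060 has 29 days (2060 is a leap year): 111 − 29 = 82 left.
March 2060 has 31 days: 82 − 31 = 51 left.
April 2060 has 30 days: 51 − 30 = 21 left.
21 days into May 2060 → May 21, 2060.
Adding 26 weeks (= 182 days) from May 21, 2060:
May has 31 days, so 31 − 21 = 10 days remain after May 21, 2060; 182 − 10 = 172 left.
June 2060 has 30 days: 172 − 30 = 142 left.
July 2060 has 31 days: 142 − 31 = 111 left.
August 2060 has 31 days: 111 − 31 = 80 left.
September 2060 has 30 days: 80 − 30 = 50 left.
October 2060 has 31 days: 50 − 31 = 19 left.
19 days into November 2060 → November 19, 2060.
Advancing 600 days from November 19, 2060:
November has 30 days, so 30 − 19 = 11 days remain after November 19, 2060; 600 − 11 = 589 left.
December 2060 has 31 days: 589 − 31 = 558 left.
January 2061 has 31 days: 558 − 31 = 527 left.
February 2061 has 28 days (2061 is not a leap year): 527 − 28 = 499 left.
March 2061 has 31 days: 499 − 31 = 468 left.
April 2061 has 30 days: 468 − 30 = 438 left.
May 2061 has 31 days: 438 − 31 = 407 left.
June 2061 has 30 days: 407 − 30 = 377 left.
July 2061 has 31 days: 377 − 31 = 346 left.
August 2061 has 31 days: 346 − 31 = 315 left.
September 2061 has 30 days: 315 − 30 = 285 left.
October 2061 has 31 days: 285 − 31 = 254 left.
November 2061 has 30 days: 254 − 30 = 224 left.
December 2061 has 31 days: 224 − 31 = 193 left.
January 2062 has 31 days: 193 − 31 = 162 left.
February 2062 has 28 days (2062 is not a leap year): 162 − 28 = 134 left.
March 2062 has 31 days: 134 − 31 = 103 left.
April 2062 has 30 days: 103 − 30 = 73 left.
May 2062 has 31 days: 73 − 31 = 42 left.
June 2062 has 30 days: 42 − 30 = 12 left.
12 days into July 2062 → July 12, 2062.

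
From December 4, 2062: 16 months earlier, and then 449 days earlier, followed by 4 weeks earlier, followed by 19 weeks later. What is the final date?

Going back 16 months from December 4, 2062:
month 12 − 16 = -4, which is month 8 of year 2061 → August 2061.
Day 4 is valid in August, giving August 4, 2061.
Going back 449 days from August 4, 2061:
Going back 4 days from August 4, 2061 reaches the end of the previous month; 449 − 4 = 445 left.
July 2061 has 31 days: 445 − 31 = 414 left.
June 2061 has 30 days: 414 − 30 = 384 left.
May 2061 has 31 days: 384 − 31 = 353 left.
April 2061 has 30 days: 353 − 30 = 323 left.
March 2061 has 31 days: 323 − 31 = 292 left.
February 2061 has 28 days (2061 is not a leap year): 292 − 28 = 264 left.
January 2061 has 31 days: 264 − 31 = 233 left.
December 2060 has 31 days: 233 − 31 = 202 left.
November 2060 has 30 days: 202 − 30 = 172 left.
October 2060 has 31 days: 172 − 31 = 141 left.
September 2060 has 30 days: 141 − 30 = 111 left.
August 2060 has 31 days: 111 − 31 = 80 left.
July 2060 has 31 days: 80 − 31 = 49 left.
June 2060 has 30 days: 49 − 30 = 19 left.
May 2060 has 31 days; 31 − 19 = 12 → May 12, 2060.
Counting back 4 weeks (= 28 days) from May 12, 2060:
Going back 12 days from May 12, 2060 reaches the end of the previous month; 28 − 12 = 16 left.
April 2060 has 30 days; 30 − 16 = 14 → April 14, 2060.
Adding 19 weeks (= 133 days) from April 14, 2060:
April has 30 days, so 30 − 14 = 16 days remain after April 14, 2060; 133 − 16 = 117 left.
May 2060 has 31 days: 117 − 31 = 86 left.
June 2060 has 30 days: 86 − 30 = 56 left.
July 2060 has 31 days: 56 − 31 = 25 left.
25 days into August 2060 → August 25, 2060.

August 25, 2060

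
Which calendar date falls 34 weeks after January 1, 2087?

August 27, 2087

Advancing 34 weeks = 238 days from January 1, 2087.
January has 31 days, so 31 − 1 = 30 days remain after January 1, 2087; 238 − 30 = 208 left.
February 2087 has 28 days (2087 is not a leap year): 208 − 28 = 180 left.
March 2087 has 31 days: 180 − 31 = 149 left.
April 2087 has 30 days: 149 − 30 = 119 left.
May 2087 has 31 days: 119 − 31 = 88 left.
June 2087 has 30 days: 88 − 30 = 58 left.
July 2087 has 31 days: 58 − 31 = 27 left.
27 days into August 2087 → August 27, 2087.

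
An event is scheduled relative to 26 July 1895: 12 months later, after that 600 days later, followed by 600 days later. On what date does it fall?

November 8, 1899

Adding 12 months from July 26, 1895:
month 7 + 12 = 19, which is month 7 of year 1896 → July 1896.
Day 26 is valid in July, giving July 26, 1896.
Counting forward 600 days from July 26, 1896:
July has 31 days, so 31 − 26 = 5 days remain after July 26, 1896; 600 − 5 = 595 left.
August 1896 has 31 days: 595 − 31 = 564 left.
September 1896 has 30 days: 564 − 30 = 534 left.
October 1896 has 31 days: 534 − 31 = 503 left.
November 1896 has 30 days: 503 − 30 = 473 left.
December 1896 has 31 days: 473 − 31 = 442 left.
January 1897 has 31 days: 442 − 31 = 411 left.
February 1897 has 28 days (1897 is not a leap year): 411 − 28 = 383 left.
March 1897 has 31 days: 383 − 31 = 352 left.
April 1897 has 30 days: 352 − 30 = 322 left.
May 1897 has 31 days: 322 − 31 = 291 left.
June 1897 has 30 days: 291 − 30 = 261 left.
July 1897 has 31 days: 261 − 31 = 230 left.
August 1897 has 31 days: 230 − 31 = 199 left.
September 1897 has 30 days: 199 − 30 = 169 left.
October 1897 has 31 days: 169 − 31 = 138 left.
November 1897 has 30 days: 138 − 30 = 108 left.
December 1897 has 31 days: 108 − 31 = 77 left.
January 1898 has 31 days: 77 − 31 = 46 left.
February 1898 has 28 days (1898 is not a leap year): 46 − 28 = 18 left.
18 days into March 1898 → March 18, 1898.
Adding 600 days from March 18, 1898:
March has 31 days, so 31 − 18 = 13 days remain after March 18, 1898; 600 − 13 = 587 left.
April 1898 has 30 days: 587 − 30 = 557 left.
May 1898 has 31 days: 557 − 31 = 526 left.
June 1898 has 30 days: 526 − 30 = 496 left.
July 1898 has 31 days: 496 − 31 = 465 left.
August 1898 has 31 days: 465 − 31 = 434 left.
September 1898 has 30 days: 434 − 30 = 404 left.
October 1898 has 31 days: 404 − 31 = 373 left.
November 1898 has 30 days: 373 − 30 = 343 left.
December 1898 has 31 days: 343 − 31 = 312 left.
January 1899 has 31 days: 312 − 31 = 281 left.
February 1899 has 28 days (1899 is not a leap year): 281 − 28 = 253 left.
March 1899 has 31 days: 253 − 31 = 222 left.
April 1899 has 30 days: 222 − 30 = 192 left.
May 1899 has 31 days: 192 − 31 = 161 left.
June 1899 has 30 days: 161 − 30 = 131 left.
July 1899 has 31 days: 131 − 31 = 100 left.
August 1899 has 31 days: 100 − 31 = 69 left.
September 1899 has 30 days: 69 − 30 = 39 left.
October 1899 has 31 days: 39 − 31 = 8 left.
8 days into November 1899 → November 8, 1899.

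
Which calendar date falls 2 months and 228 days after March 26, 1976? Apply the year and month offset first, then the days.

Adding 2 months and 228 days from March 26, 1976: first the month/year part, then the days.
month 3 + 2 = 5 → May 1976.
Day 26 is valid in May, giving May 26, 1976.
Now add 228 days from May 26, 1976.
May has 31 days, so 31 − 26 = 5 days remain after May 26, 1976; 228 − 5 = 223 left.
June 1976 has 30 days: 223 − 30 = 193 left.
July 1976 has 31 days: 193 − 31 = 162 left.
August 1976 has 31 days: 162 − 31 = 131 left.
September 1976 has 30 days: 131 − 30 = 101 left.
October 1976 has 31 days: 101 − 31 = 70 left.
November 1976 has 30 days: 70 − 30 = 40 left.
December 1976 has 31 days: 40 − 31 = 9 left.
9 days into January 1977 → January 9, 1977.

January 9, 1977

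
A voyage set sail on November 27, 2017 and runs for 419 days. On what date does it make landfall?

Adding 419 days from November 27, 2017.
November has 30 days, so 30 − 27 = 3 days remain after November 27, 2017; 419 − 3 = 416 left.
December 2017 has 31 days: 416 − 31 = 385 left.
January 2018 has 31 days: 385 − 31 = 354 left.
February 2018 has 28 days (2018 is not a leap year): 354 − 28 = 326 left.
March 2018 has 31 days: 326 − 31 = 295 left.
April 2018 has 30 days: 295 − 30 = 265 left.
May 2018 has 31 days: 265 − 31 = 234 left.
June 2018 has 30 days: 234 − 30 = 204 left.
July 2018 has 31 days: 204 − 31 = 173 left.
August 2018 has 31 days: 173 − 31 = 142 left.
September 2018 has 30 days: 142 − 30 = 112 left.
October 2018 has 31 days: 112 − 31 = 81 left.
November 2018 has 30 days: 81 − 30 = 51 left.
December 2018 has 31 days: 51 − 31 = 20 left.
20 days into January 2019 → January 20, 2019.

January 20, 2019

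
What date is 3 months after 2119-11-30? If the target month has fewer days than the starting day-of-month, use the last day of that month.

February 29, 2120

Adding 3 months from November 30, 2119.
month 11 + 3 = 14, which is month 2 of year 2120 → February 2120.
February 2120 has only 29 days (2120 is a leap year — relevant if February), and the start was day 30, so the date clamps to February 29, 2120.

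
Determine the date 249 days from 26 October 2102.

Counting forward 249 days from October 26, 2102.
October has 31 days, so 31 − 26 = 5 days remain after October 26, 2102; 249 − 5 = 244 left.
November 2102 has 30 days: 244 − 30 = 214 left.
December 2102 has 31 days: 214 − 31 = 183 left.
January 2103 has 31 days: 183 − 31 = 152 left.
February 2103 has 28 days (2103 is not a leap year): 152 − 28 = 124 left.
March 2103 has 31 days: 124 − 31 = 93 left.
April 2103 has 30 days: 93 − 30 = 63 left.
May 2103 has 31 days: 63 − 31 = 32 left.
June 2103 has 30 days: 32 − 30 = 2 left.
2 days into July 2103 → July 2, 2103.

July 2, 2103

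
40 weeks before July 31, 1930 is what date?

Subtracting 40 weeks = 280 days from July 31, 1930.
Going back 31 days from July 31, 1930 reaches the end of the previous month; 280 − 31 = 249 left.
June 1930 has 30 days: 249 − 30 = 219 left.
May 1930 has 31 days: 219 − 31 = 188 left.
April 1930 has 30 days: 188 − 30 = 158 left.
March 1930 has 31 days: 158 − 31 = 127 left.
February 1930 has 28 days (1930 is not a leap year): 127 − 28 = 99 left.
January 1930 has 31 days: 99 − 31 = 68 left.
December 1929 has 31 days: 68 − 31 = 37 left.
November 1929 has 30 days: 37 − 30 = 7 left.
October 1929 has 31 days; 31 − 7 = 24 → October 24, 1929.

October 24, 1929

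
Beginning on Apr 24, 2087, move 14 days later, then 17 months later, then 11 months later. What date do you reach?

September 8, 2089

Counting forward 14 days from April 24, 2087:
April has 30 days, so 30 − 24 = 6 days remain after April 24, 2087; 14 − 6 = 8 left.
8 days into May 2087 → May 8, 2087.
Adding 17 months from May 8, 2087:
month 5 + 17 = 22, which is month 10 of year 2088 → October 2088.
Day 8 is valid in October, giving October 8, 2088.
Counting forward 11 months from October 8, 2088:
month 10 + 11 = 21, which is month 9 of year 2089 → September 2089.
Day 8 is valid in September, giving September 8, 2089.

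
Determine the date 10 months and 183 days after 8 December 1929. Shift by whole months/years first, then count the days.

April 9, 1931

Adding 10 months and 183 days from December 8, 1929: first the month/year part, then the days.
month 12 + 10 = 22, which is month 10 of year 1930 → October 1930.
Day 8 is valid in October, giving October 8, 1930.
Now add 183 days from October 8, 1930.
October has 31 days, so 31 − 8 = 23 days remain after October 8, 1930; 183 − 23 = 160 left.
November 1930 has 30 days: 160 − 30 = 130 left.
December 1930 has 31 days: 130 − 31 = 99 left.
January 1931 has 31 days: 99 − 31 = 68 left.
February 1931 has 28 days (1931 is not a leap year): 68 − 28 = 40 left.
March 1931 has 31 days: 40 − 31 = 9 left.
9 days into April 1931 → April 9, 1931.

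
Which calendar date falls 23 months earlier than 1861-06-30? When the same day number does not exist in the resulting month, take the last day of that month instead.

July 30, 1859

Going back 23 months from June 30, 1861.
month 6 − 23 = -17, which is month 7 of year 1859 → July 1859.
Day 30 is valid in July, giving July 30, 1859.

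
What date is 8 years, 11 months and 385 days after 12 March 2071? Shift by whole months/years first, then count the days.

Adding 8 years, 11 months and 385 days from March 12, 2071: first the month/year part, then the days.
+8 years → 2079; month 3 + 11 = 14, which is month 2 of year 2080 → February 2080.
Day 12 is valid in February, giving February 12, 2080.
Now add 385 days from February 12, 2080.
February has 29 days, so 29 − 12 = 17 days remain after February 12, 2080; 385 − 17 = 368 left.
March 2080 has 31 days: 368 − 31 = 337 left.
April 2080 has 30 days: 337 − 30 = 307 left.
May 2080 has 31 days: 307 − 31 = 276 left.
June 2080 has 30 days: 276 − 30 = 246 left.
July 2080 has 31 days: 246 − 31 = 215 left.
August 2080 has 31 days: 215 − 31 = 184 left.
September 2080 has 30 days: 184 − 30 = 154 left.
October 2080 has 31 days: 154 − 31 = 123 left.
November 2080 has 30 days: 123 − 30 = 93 left.
December 2080 has 31 days: 93 − 31 = 62 left.
January 2081 has 31 days: 62 − 31 = 31 left.
February 2081 has 28 days (2081 is not a leap year): 31 − 28 = 3 left.
3 days into March 2081 → March 3, 2081.

March 3, 2081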